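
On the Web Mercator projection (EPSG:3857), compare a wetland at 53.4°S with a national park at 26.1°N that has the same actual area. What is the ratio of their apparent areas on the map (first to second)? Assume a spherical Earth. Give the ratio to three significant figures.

2.27

Mercator areal scale is sec²φ.
At 53.4°: sec²(53.4°) = 1/0.5962² = 2.813.
At 26.1°: sec²(26.1°) = 1/0.8980² = 1.240.
Ratio = 2.813/1.240 = cos²(26.1°)/cos²(53.4°) ≈ 2.27.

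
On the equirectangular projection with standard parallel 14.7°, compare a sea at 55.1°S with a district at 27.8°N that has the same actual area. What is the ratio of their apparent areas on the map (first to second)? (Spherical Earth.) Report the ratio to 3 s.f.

1.55

With standard parallel φ₀ = 14.7°, the equirectangular projection gives x = Rλ cos φ₀, y = Rφ, so h = 1 and k = cos 14.7° / cos φ.
Areal scale at 55.1°: h·k = 1.000 × 1.691 = 1.691.
Areal scale at 27.8°: h·k = 1.000 × 1.093 = 1.093.
Ratio = 1.691/1.093 ≈ 1.55.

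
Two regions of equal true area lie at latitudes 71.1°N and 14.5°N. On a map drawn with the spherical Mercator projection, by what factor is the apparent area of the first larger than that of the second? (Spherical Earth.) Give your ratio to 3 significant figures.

8.93

Mercator areal scale is sec²φ.
At 71.1°: sec²(71.1°) = 1/0.3239² = 9.531.
At 14.5°: sec²(14.5°) = 1/0.9681² = 1.067.
Ratio = 9.531/1.067 = cos²(14.5°)/cos²(71.1°) ≈ 8.93.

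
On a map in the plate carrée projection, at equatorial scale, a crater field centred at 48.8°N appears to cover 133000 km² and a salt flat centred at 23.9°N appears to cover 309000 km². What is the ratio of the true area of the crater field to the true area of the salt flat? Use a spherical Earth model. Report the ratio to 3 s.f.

Plate carrée has h = 1 and k = sec φ, giving areal scale sec φ; true area = (apparent area) · cos φ.
True area of crater field: 133000 × cos(48.8°) = 133000 × 0.6587 = 87610 km².
True area of salt flat: 309000 × cos(23.9°) = 309000 × 0.9143 = 282500 km².
Ratio = 87610 / 282500 ≈ 0.310.

0.310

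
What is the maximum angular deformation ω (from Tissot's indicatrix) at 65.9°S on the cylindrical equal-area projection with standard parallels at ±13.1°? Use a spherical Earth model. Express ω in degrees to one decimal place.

89.0°

A cylindrical equal-area projection with standard parallel φ₀ has meridian scale h = cos φ / cos φ₀ and parallel scale k = cos φ₀ / cos φ (so areas are preserved, h·k = 1).
At 65.9°: h = 0.4192, k = 2.385; principal scales a = 2.385, b = 0.4192.
sin(ω/2) = (a − b)/(a + b) = 1.966/2.805 = 0.7010, so ω = 2 arcsin(0.7010) ≈ 89.0°.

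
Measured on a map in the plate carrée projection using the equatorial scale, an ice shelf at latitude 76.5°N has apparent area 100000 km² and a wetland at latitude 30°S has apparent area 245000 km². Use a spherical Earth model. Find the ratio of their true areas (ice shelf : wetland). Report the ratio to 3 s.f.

Plate carrée has h = 1 and k = sec φ, giving areal scale sec φ; true area = (apparent area) · cos φ.
True area of ice shelf: 100000 × cos(76.5°) = 100000 × 0.2334 = 23340 km².
True area of wetland: 245000 × cos(30°) = 245000 × 0.8660 = 212200 km².
Ratio = 23340 / 212200 ≈ 0.110.

0.110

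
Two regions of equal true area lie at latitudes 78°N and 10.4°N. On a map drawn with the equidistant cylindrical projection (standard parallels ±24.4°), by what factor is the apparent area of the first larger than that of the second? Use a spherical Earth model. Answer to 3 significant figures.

4.73

With standard parallel φ₀ = 24.4°, the equirectangular projection gives x = Rλ cos φ₀, y = Rφ, so h = 1 and k = cos 24.4° / cos φ.
Areal scale at 78°: h·k = 1.000 × 4.380 = 4.380.
Areal scale at 10.4°: h·k = 1.000 × 0.9259 = 0.9259.
Ratio = 4.380/0.9259 ≈ 4.73.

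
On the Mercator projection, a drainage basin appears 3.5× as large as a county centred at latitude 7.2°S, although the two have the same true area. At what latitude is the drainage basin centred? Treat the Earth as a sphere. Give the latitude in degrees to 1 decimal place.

For equal true areas on Mercator, apparent areas scale as sec²φ, so the ratio is cos²φ₂ / cos²φ₁.
cos²φ₂ / cos²φ₁ = 3.5  ⇒  cos φ₁ = cos 7.2° / √3.5 = 0.9921/1.871 = 0.5303.
φ₁ = arccos(0.5303) ≈ 58.0°.

58.0°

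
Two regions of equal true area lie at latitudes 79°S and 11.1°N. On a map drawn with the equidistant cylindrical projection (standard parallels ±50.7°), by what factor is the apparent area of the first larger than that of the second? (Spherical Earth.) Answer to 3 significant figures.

5.14

The equidistant cylindrical projection with φ₀ = 50.7° has h = 1 (meridians true) and k = cos φ₀ / cos φ along parallels.
Areal scale at 79°: h·k = 1.000 × 3.319 = 3.319.
Areal scale at 11.1°: h·k = 1.000 × 0.6455 = 0.6455.
Ratio = 3.319/0.6455 ≈ 5.14.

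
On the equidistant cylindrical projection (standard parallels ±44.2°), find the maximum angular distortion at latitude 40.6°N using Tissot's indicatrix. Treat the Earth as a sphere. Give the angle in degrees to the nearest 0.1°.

In the equirectangular projection with standard parallel φ₀ = 44.2° (x = Rλ cos φ₀, y = Rφ), meridians are true-scale (h = 1) and the parallel scale is k = cos φ₀ / cos φ.
At 40.6°: h = 1.000, k = 0.9442; principal scales a = 1.000, b = 0.9442.
sin(ω/2) = (a − b)/(a + b) = 0.05579/1.944 = 0.02870, so ω = 2 arcsin(0.02870) ≈ 3.3°.

3.3°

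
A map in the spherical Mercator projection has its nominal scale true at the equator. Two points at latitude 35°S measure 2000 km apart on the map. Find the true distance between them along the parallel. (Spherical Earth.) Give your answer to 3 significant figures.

Mercator is conformal, so the point scale is isotropic: h = k = sec φ = 1/cos φ.
Along the parallel at 35°, map distances are exaggerated by k = sec 35° = 1.221.
True distance = 2000 / 1.221 = 2000 × cos 35° ≈ 1640 km.

1640 km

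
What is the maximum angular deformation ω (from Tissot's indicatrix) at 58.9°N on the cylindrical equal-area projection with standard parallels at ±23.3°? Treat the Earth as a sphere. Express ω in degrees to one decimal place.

62.6°

Cylindrical equal-area (φ₀ = 23.3°): h = cos φ / cos 23.3° along meridians, k = cos 23.3° / cos φ along parallels; h·k = 1.
At 58.9°: h = 0.5624, k = 1.778; principal scales a = 1.778, b = 0.5624.
sin(ω/2) = (a − b)/(a + b) = 1.216/2.340 = 0.5194, so ω = 2 arcsin(0.5194) ≈ 62.6°.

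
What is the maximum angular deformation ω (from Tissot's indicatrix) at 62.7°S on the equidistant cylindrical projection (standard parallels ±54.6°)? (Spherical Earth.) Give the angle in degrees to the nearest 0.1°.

The equidistant cylindrical projection with φ₀ = 54.6° has h = 1 (meridians true) and k = cos φ₀ / cos φ along parallels.
At 62.7°: h = 1.000, k = 1.263; principal scales a = 1.263, b = 1.000.
sin(ω/2) = (a − b)/(a + b) = 0.2630/2.263 = 0.1162, so ω = 2 arcsin(0.1162) ≈ 13.3°.

13.3°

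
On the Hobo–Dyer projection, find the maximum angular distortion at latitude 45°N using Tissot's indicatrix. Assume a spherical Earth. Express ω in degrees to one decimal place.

13.2°

Hobo–Dyer is a cylindrical equal-area projection with standard parallels at ±37.5°. Cylindrical equal-area (φ₀ = 37.5°): h = cos φ / cos 37.5° along meridians, k = cos 37.5° / cos φ along parallels; h·k = 1.
At 45°: h = 0.8913, k = 1.122; principal scales a = 1.122, b = 0.8913.
sin(ω/2) = (a − b)/(a + b) = 0.2307/2.013 = 0.1146, so ω = 2 arcsin(0.1146) ≈ 13.2°.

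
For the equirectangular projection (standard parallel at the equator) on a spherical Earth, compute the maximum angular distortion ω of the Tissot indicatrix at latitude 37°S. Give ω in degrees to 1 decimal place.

12.9°

In the plate carrée (x = Rλ, y = Rφ), meridians are true-scale (h = 1) and parallels are stretched by k = sec φ.
At 37°: h = 1.000, k = 1.252; principal scales a = 1.252, b = 1.000.
sin(ω/2) = (a − b)/(a + b) = 0.2521/2.252 = 0.1120, so ω = 2 arcsin(0.1120) ≈ 12.9°.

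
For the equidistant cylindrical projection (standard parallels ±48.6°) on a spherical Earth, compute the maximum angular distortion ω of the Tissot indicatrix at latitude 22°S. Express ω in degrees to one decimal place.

The equidistant cylindrical projection with φ₀ = 48.6° has h = 1 (meridians true) and k = cos φ₀ / cos φ along parallels.
At 22°: h = 1.000, k = 0.7132; principal scales a = 1.000, b = 0.7132.
sin(ω/2) = (a − b)/(a + b) = 0.2868/1.713 = 0.1674, so ω = 2 arcsin(0.1674) ≈ 19.3°.

19.3°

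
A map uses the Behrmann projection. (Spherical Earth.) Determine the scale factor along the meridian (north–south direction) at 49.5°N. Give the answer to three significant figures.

0.750

The Behrmann projection is cylindrical equal-area with φ₀ = 30°. Cylindrical equal-area (φ₀ = 30°): h = cos φ / cos 30° along meridians, k = cos 30° / cos φ along parallels; h·k = 1.
h = cos 49.5° / cos 30° = 0.6494/0.8660 = 0.7499.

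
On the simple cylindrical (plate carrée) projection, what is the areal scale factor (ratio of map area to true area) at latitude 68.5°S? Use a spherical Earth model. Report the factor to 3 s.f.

2.73

In the plate carrée (x = Rλ, y = Rφ), meridians are true-scale (h = 1) and parallels are stretched by k = sec φ.
Areal scale = h·k = 1 × sec φ; at 68.5°, h = 1.000, k = 2.729, so h·k = 2.729.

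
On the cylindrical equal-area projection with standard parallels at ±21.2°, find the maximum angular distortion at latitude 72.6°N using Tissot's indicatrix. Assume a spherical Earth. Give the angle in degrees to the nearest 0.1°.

108.9°

For cylindrical equal-area with standard parallel φ₀, h = cos φ / cos φ₀ and k = cos φ₀ / cos φ, so h·k = 1.
At 72.6°: h = 0.3207, k = 3.118; principal scales a = 3.118, b = 0.3207.
sin(ω/2) = (a − b)/(a + b) = 2.797/3.438 = 0.8134, so ω = 2 arcsin(0.8134) ≈ 108.9°.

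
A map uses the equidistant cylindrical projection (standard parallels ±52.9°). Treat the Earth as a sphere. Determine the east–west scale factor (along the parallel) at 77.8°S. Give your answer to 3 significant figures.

2.85

The equidistant cylindrical projection with φ₀ = 52.9° has h = 1 (meridians true) and k = cos φ₀ / cos φ along parallels.
k = cos 52.9° / cos 77.8° = 0.6032/0.2113 = 2.854.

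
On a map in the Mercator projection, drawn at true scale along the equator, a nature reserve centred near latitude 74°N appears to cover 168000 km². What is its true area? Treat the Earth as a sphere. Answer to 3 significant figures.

Mercator is conformal, so the point scale is isotropic: h = k = sec φ = 1/cos φ.
Areal scale = k² = sec²φ = 1/cos²(74°) = 1/0.2756² = 13.16.
True area = apparent / (areal scale) = 168000 / 13.16 ≈ 12800 km².

12800 km²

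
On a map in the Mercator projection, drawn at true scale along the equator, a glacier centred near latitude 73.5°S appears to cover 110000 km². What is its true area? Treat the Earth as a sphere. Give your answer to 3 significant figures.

8870 km²

For Mercator, h = k = sec φ (a conformal cylindrical projection has a single point scale, 1/cos φ).
Areal scale = k² = sec²φ = 1/cos²(73.5°) = 1/0.2840² = 12.40.
True area = apparent / (areal scale) = 110000 / 12.40 ≈ 8870 km².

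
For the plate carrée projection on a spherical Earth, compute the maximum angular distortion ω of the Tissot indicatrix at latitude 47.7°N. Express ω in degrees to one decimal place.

Plate carrée maps x = Rλ, y = Rφ. The meridian scale is h = 1 and the parallel scale is k = 1/cos φ = sec φ.
At 47.7°: h = 1.000, k = 1.486; principal scales a = 1.486, b = 1.000.
sin(ω/2) = (a − b)/(a + b) = 0.4859/2.486 = 0.1954, so ω = 2 arcsin(0.1954) ≈ 22.5°.

22.5°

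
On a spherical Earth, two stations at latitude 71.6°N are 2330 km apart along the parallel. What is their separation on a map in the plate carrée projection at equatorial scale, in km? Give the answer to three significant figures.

7380 km

Plate carrée maps x = Rλ, y = Rφ. The meridian scale is h = 1 and the parallel scale is k = 1/cos φ = sec φ.
Along the parallel, k = sec 71.6° = 1/0.3156 = 3.168.
Map distance = 2330 × 3.168 ≈ 7380 km.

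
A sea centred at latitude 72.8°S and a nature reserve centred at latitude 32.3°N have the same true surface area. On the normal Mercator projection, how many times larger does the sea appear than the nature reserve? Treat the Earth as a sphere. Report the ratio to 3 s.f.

8.17

On Mercator, area is exaggerated by sec²φ = 1/cos²φ.
At 72.8°: sec²(72.8°) = 1/0.2957² = 11.44.
At 32.3°: sec²(32.3°) = 1/0.8453² = 1.400.
Ratio = 11.44/1.400 = cos²(32.3°)/cos²(72.8°) ≈ 8.17.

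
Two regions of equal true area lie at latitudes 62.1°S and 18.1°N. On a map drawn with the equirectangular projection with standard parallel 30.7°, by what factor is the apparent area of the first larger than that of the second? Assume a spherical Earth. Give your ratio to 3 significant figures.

With standard parallel φ₀ = 30.7°, the equirectangular projection gives x = Rλ cos φ₀, y = Rφ, so h = 1 and k = cos 30.7° / cos φ.
Areal scale at 62.1°: h·k = 1.000 × 1.838 = 1.838.
Areal scale at 18.1°: h·k = 1.000 × 0.9046 = 0.9046.
Ratio = 1.838/0.9046 ≈ 2.03.

2.03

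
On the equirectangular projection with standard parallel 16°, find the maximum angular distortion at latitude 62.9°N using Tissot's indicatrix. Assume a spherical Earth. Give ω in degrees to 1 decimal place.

In the equirectangular projection with standard parallel φ₀ = 16° (x = Rλ cos φ₀, y = Rφ), meridians are true-scale (h = 1) and the parallel scale is k = cos φ₀ / cos φ.
At 62.9°: h = 1.000, k = 2.110; principal scales a = 2.110, b = 1.000.
sin(ω/2) = (a − b)/(a + b) = 1.110/3.110 = 0.3569, so ω = 2 arcsin(0.3569) ≈ 41.8°.

41.8°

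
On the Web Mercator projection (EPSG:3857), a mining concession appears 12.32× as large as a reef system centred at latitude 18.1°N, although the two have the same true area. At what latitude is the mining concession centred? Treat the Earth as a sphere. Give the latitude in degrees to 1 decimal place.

For equal true areas on Mercator, apparent areas scale as sec²φ, so the ratio is cos²φ₂ / cos²φ₁.
cos²φ₂ / cos²φ₁ = 12.32  ⇒  cos φ₁ = cos 18.1° / √12.32 = 0.9505/3.510 = 0.2708.
φ₁ = arccos(0.2708) ≈ 74.3°.

74.3°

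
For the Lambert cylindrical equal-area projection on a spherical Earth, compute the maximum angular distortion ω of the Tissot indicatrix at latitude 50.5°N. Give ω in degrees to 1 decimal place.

The Lambert cylindrical equal-area projection is the cylindrical equal-area projection with its standard parallel at the equator (φ₀ = 0). A cylindrical equal-area projection with standard parallel φ₀ has meridian scale h = cos φ / cos φ₀ and parallel scale k = cos φ₀ / cos φ (so areas are preserved, h·k = 1).
At 50.5°: h = 0.6361, k = 1.572; principal scales a = 1.572, b = 0.6361.
sin(ω/2) = (a − b)/(a + b) = 0.9361/2.208 = 0.4239, so ω = 2 arcsin(0.4239) ≈ 50.2°.

50.2°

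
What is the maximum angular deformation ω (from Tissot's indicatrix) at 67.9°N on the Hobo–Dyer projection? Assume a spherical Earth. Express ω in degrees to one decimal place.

78.5°

Hobo–Dyer is a cylindrical equal-area projection with standard parallels at ±37.5°. Cylindrical equal-area (φ₀ = 37.5°): h = cos φ / cos 37.5° along meridians, k = cos 37.5° / cos φ along parallels; h·k = 1.
At 67.9°: h = 0.4742, k = 2.109; principal scales a = 2.109, b = 0.4742.
sin(ω/2) = (a − b)/(a + b) = 1.635/2.583 = 0.6328, so ω = 2 arcsin(0.6328) ≈ 78.5°.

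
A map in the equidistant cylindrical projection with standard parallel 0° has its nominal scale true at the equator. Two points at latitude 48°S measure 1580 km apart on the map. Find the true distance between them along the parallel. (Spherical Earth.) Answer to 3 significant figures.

1060 km

In the plate carrée (x = Rλ, y = Rφ), meridians are true-scale (h = 1) and parallels are stretched by k = sec φ.
Along the parallel at 48°, map distances are exaggerated by k = sec 48° = 1.494.
True distance = 1580 / 1.494 = 1580 × cos 48° ≈ 1060 km.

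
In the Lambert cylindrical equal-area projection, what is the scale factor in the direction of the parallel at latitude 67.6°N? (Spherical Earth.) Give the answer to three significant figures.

2.62

The Lambert cylindrical equal-area projection is the cylindrical equal-area projection with its standard parallel at the equator (φ₀ = 0). Cylindrical equal-area (φ₀ = 0°): h = cos φ / cos 0° along meridians, k = cos 0° / cos φ along parallels; h·k = 1.
k = cos 0° / cos 67.6° = 1.000/0.3811 = 2.624.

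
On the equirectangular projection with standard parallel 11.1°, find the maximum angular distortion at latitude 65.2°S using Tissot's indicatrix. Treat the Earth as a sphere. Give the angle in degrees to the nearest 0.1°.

47.3°

The equidistant cylindrical projection with φ₀ = 11.1° has h = 1 (meridians true) and k = cos φ₀ / cos φ along parallels.
At 65.2°: h = 1.000, k = 2.339; principal scales a = 2.339, b = 1.000.
sin(ω/2) = (a − b)/(a + b) = 1.339/3.339 = 0.4011, so ω = 2 arcsin(0.4011) ≈ 47.3°.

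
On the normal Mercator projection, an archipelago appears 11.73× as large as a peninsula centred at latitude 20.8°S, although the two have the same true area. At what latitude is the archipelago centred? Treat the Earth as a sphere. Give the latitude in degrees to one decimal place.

74.2°

On Mercator, (apparent₁)/(apparent₂) = sec²φ₁ / sec²φ₂ when true areas are equal.
cos²φ₂ / cos²φ₁ = 11.73  ⇒  cos φ₁ = cos 20.8° / √11.73 = 0.9348/3.425 = 0.2729.
φ₁ = arccos(0.2729) ≈ 74.2°.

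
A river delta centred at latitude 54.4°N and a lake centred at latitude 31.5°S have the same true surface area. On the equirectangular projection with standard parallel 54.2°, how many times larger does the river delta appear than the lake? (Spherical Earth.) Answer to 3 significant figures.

1.46

The equidistant cylindrical projection with φ₀ = 54.2° has h = 1 (meridians true) and k = cos φ₀ / cos φ along parallels.
Areal scale at 54.4°: h·k = 1.000 × 1.005 = 1.005.
Areal scale at 31.5°: h·k = 1.000 × 0.6861 = 0.6861.
Ratio = 1.005/0.6861 ≈ 1.46.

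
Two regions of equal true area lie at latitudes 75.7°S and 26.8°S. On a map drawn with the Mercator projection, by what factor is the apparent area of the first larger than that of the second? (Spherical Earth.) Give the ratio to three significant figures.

On Mercator, area is exaggerated by sec²φ = 1/cos²φ.
At 75.7°: sec²(75.7°) = 1/0.2470² = 16.39.
At 26.8°: sec²(26.8°) = 1/0.8926² = 1.255.
Ratio = 16.39/1.255 = cos²(26.8°)/cos²(75.7°) ≈ 13.1.

13.1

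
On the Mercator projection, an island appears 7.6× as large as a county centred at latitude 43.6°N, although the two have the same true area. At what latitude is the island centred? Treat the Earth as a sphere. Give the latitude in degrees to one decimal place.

74.8°

Mercator areal scale is sec²φ, so apparent-area ratio = sec²φ₁ / sec²φ₂ = cos²φ₂ / cos²φ₁.
cos²φ₂ / cos²φ₁ = 7.6  ⇒  cos φ₁ = cos 43.6° / √7.6 = 0.7242/2.757 = 0.2627.
φ₁ = arccos(0.2627) ≈ 74.8°.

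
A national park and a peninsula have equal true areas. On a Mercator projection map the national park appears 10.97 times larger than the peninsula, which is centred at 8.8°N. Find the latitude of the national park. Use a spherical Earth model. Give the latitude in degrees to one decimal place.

72.6°

On Mercator, (apparent₁)/(apparent₂) = sec²φ₁ / sec²φ₂ when true areas are equal.
cos²φ₂ / cos²φ₁ = 10.97  ⇒  cos φ₁ = cos 8.8° / √10.97 = 0.9882/3.312 = 0.2984.
φ₁ = arccos(0.2984) ≈ 72.6°.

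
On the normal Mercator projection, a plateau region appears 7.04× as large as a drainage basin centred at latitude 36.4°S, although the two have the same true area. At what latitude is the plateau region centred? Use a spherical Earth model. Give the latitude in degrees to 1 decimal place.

For equal true areas on Mercator, apparent areas scale as sec²φ, so the ratio is cos²φ₂ / cos²φ₁.
cos²φ₂ / cos²φ₁ = 7.04  ⇒  cos φ₁ = cos 36.4° / √7.04 = 0.8049/2.653 = 0.3034.
φ₁ = arccos(0.3034) ≈ 72.3°.

72.3°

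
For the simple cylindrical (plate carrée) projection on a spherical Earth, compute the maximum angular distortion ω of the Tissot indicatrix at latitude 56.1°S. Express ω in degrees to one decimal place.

In the plate carrée (x = Rλ, y = Rφ), meridians are true-scale (h = 1) and parallels are stretched by k = sec φ.
At 56.1°: h = 1.000, k = 1.793; principal scales a = 1.793, b = 1.000.
sin(ω/2) = (a − b)/(a + b) = 0.7929/2.793 = 0.2839, so ω = 2 arcsin(0.2839) ≈ 33.0°.

33.0°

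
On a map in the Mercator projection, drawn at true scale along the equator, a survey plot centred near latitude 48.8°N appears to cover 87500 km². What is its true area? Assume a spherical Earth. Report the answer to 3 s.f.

For Mercator, h = k = sec φ (a conformal cylindrical projection has a single point scale, 1/cos φ).
Areal scale = k² = sec²φ = 1/cos²(48.8°) = 1/0.6587² = 2.305.
True area = apparent / (areal scale) = 87500 / 2.305 ≈ 38000 km².

38000 km²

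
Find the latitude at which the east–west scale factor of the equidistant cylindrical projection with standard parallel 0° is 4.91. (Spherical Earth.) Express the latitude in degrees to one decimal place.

78.2°

Plate carrée: h = 1, k = sec φ along parallels.
sec φ = 4.91  ⇒  cos φ = 0.2037  ⇒  φ ≈ 78.2°.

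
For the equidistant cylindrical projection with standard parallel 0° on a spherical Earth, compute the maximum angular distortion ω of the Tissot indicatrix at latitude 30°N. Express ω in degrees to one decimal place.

8.2°

In the plate carrée (x = Rλ, y = Rφ), meridians are true-scale (h = 1) and parallels are stretched by k = sec φ.
At 30°: h = 1.000, k = 1.155; principal scales a = 1.155, b = 1.000.
sin(ω/2) = (a − b)/(a + b) = 0.1547/2.155 = 0.07180, so ω = 2 arcsin(0.07180) ≈ 8.2°.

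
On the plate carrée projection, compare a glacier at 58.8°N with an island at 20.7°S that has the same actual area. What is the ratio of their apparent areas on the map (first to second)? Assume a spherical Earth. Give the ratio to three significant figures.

1.81

For the equirectangular projection with φ₀ = 0 (plate carrée), h = 1 along meridians and k = sec φ along parallels.
Areal scale at 58.8°: h·k = 1.000 × 1.930 = 1.930.
Areal scale at 20.7°: h·k = 1.000 × 1.069 = 1.069.
Ratio = 1.930/1.069 ≈ 1.81.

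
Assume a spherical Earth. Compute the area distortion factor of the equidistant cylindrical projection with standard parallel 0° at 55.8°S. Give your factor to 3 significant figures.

Plate carrée maps x = Rλ, y = Rφ. The meridian scale is h = 1 and the parallel scale is k = 1/cos φ = sec φ.
Areal scale = h·k = 1 × sec φ; at 55.8°, h = 1.000, k = 1.779, so h·k = 1.779.

1.78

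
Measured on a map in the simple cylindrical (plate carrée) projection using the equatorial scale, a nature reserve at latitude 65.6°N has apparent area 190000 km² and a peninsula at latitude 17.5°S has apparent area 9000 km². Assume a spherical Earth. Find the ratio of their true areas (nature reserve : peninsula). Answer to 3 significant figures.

9.14

Plate carrée has h = 1 and k = sec φ, giving areal scale sec φ; true area = (apparent area) · cos φ.
True area of nature reserve: 190000 × cos(65.6°) = 190000 × 0.4131 = 78490 km².
True area of peninsula: 9000 × cos(17.5°) = 9000 × 0.9537 = 8583 km².
Ratio = 78490 / 8583 ≈ 9.14.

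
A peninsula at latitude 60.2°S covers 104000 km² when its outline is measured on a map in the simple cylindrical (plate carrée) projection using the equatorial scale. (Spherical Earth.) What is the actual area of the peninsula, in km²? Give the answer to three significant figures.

51700 km²

In the plate carrée (x = Rλ, y = Rφ), meridians are true-scale (h = 1) and parallels are stretched by k = sec φ.
Areal scale = h·k = 1 × sec φ; at 60.2°, h = 1.000, k = 2.012, so h·k = 2.012.
True area = apparent / (areal scale) = 104000 / 2.012 ≈ 51700 km².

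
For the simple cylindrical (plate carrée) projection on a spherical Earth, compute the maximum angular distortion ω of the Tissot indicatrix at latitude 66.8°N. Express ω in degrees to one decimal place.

In the plate carrée (x = Rλ, y = Rφ), meridians are true-scale (h = 1) and parallels are stretched by k = sec φ.
At 66.8°: h = 1.000, k = 2.538; principal scales a = 2.538, b = 1.000.
sin(ω/2) = (a − b)/(a + b) = 1.538/3.538 = 0.4348, so ω = 2 arcsin(0.4348) ≈ 51.5°.

51.5°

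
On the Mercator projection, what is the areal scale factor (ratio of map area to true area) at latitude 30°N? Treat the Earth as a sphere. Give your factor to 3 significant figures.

For Mercator, h = k = sec φ (a conformal cylindrical projection has a single point scale, 1/cos φ).
Areal scale = k² = sec²φ = 1/cos²(30°) = 1/0.8660² = 1.333.

1.33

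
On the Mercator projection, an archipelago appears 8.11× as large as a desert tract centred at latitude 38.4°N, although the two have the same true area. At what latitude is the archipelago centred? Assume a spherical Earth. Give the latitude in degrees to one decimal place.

On Mercator, (apparent₁)/(apparent₂) = sec²φ₁ / sec²φ₂ when true areas are equal.
cos²φ₂ / cos²φ₁ = 8.11  ⇒  cos φ₁ = cos 38.4° / √8.11 = 0.7837/2.848 = 0.2752.
φ₁ = arccos(0.2752) ≈ 74.0°.

74.0°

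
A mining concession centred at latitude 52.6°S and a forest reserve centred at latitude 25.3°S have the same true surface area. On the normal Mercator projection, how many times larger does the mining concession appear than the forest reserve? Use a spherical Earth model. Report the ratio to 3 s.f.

2.22

Mercator is conformal with k = sec φ, so areal scale = k² = sec²φ.
At 52.6°: sec²(52.6°) = 1/0.6074² = 2.711.
At 25.3°: sec²(25.3°) = 1/0.9041² = 1.223.
Ratio = 2.711/1.223 = cos²(25.3°)/cos²(52.6°) ≈ 2.22.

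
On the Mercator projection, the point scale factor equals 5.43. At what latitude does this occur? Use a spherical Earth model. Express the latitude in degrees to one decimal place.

79.4°

Mercator scale is k = sec φ = 1/cos φ.
1/cos φ = 5.43  ⇒  cos φ = 0.1842  ⇒  φ = arccos(0.1842) ≈ 79.4°.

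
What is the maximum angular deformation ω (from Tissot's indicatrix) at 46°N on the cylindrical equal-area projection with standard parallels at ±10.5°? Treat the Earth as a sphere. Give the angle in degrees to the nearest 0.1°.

39.0°

For cylindrical equal-area with standard parallel φ₀, h = cos φ / cos φ₀ and k = cos φ₀ / cos φ, so h·k = 1.
At 46°: h = 0.7065, k = 1.415; principal scales a = 1.415, b = 0.7065.
sin(ω/2) = (a − b)/(a + b) = 0.7090/2.122 = 0.3341, so ω = 2 arcsin(0.3341) ≈ 39.0°.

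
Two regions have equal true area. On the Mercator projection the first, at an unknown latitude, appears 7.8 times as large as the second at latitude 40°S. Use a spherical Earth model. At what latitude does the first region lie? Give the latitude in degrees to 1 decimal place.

74.1°

For equal true areas on Mercator, apparent areas scale as sec²φ, so the ratio is cos²φ₂ / cos²φ₁.
cos²φ₂ / cos²φ₁ = 7.8  ⇒  cos φ₁ = cos 40° / √7.8 = 0.7660/2.793 = 0.2743.
φ₁ = arccos(0.2743) ≈ 74.1°.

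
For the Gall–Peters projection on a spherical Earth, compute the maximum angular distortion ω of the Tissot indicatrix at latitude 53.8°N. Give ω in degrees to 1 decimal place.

The Gall–Peters projection is cylindrical equal-area with φ₀ = 45°. A cylindrical equal-area projection with standard parallel φ₀ has meridian scale h = cos φ / cos φ₀ and parallel scale k = cos φ₀ / cos φ (so areas are preserved, h·k = 1).
At 53.8°: h = 0.8352, k = 1.197; principal scales a = 1.197, b = 0.8352.
sin(ω/2) = (a − b)/(a + b) = 0.3620/2.032 = 0.1781, so ω = 2 arcsin(0.1781) ≈ 20.5°.

20.5°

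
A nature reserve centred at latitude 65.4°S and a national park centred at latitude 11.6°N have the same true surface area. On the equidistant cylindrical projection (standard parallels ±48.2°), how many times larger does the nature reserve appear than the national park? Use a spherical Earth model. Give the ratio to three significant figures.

2.35

In the equirectangular projection with standard parallel φ₀ = 48.2° (x = Rλ cos φ₀, y = Rφ), meridians are true-scale (h = 1) and the parallel scale is k = cos φ₀ / cos φ.
Areal scale at 65.4°: h·k = 1.000 × 1.601 = 1.601.
Areal scale at 11.6°: h·k = 1.000 × 0.6804 = 0.6804.
Ratio = 1.601/0.6804 ≈ 2.35.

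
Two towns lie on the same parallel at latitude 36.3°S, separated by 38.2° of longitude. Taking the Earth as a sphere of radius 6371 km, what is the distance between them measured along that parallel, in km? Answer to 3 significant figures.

Arc length along a parallel = R cos φ · Δλ (with Δλ in radians).
= 6371 × cos 36.3° × (38.2° × π/180) = 6371 × 0.8059 × 0.6667 ≈ 3420 km.

3420 km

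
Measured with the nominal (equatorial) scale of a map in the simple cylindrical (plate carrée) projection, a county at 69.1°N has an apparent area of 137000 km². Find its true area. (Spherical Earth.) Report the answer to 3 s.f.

Plate carrée maps x = Rλ, y = Rφ. The meridian scale is h = 1 and the parallel scale is k = 1/cos φ = sec φ.
Areal scale = h·k = 1 × sec φ; at 69.1°, h = 1.000, k = 2.803, so h·k = 2.803.
True area = apparent / (areal scale) = 137000 / 2.803 ≈ 48900 km².

48900 km²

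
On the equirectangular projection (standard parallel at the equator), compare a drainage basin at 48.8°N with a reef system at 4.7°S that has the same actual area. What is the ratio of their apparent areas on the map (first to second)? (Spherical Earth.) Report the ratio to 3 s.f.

1.51

For the equirectangular projection with φ₀ = 0 (plate carrée), h = 1 along meridians and k = sec φ along parallels.
Areal scale at 48.8°: h·k = 1.000 × 1.518 = 1.518.
Areal scale at 4.7°: h·k = 1.000 × 1.003 = 1.003.
Ratio = 1.518/1.003 ≈ 1.51.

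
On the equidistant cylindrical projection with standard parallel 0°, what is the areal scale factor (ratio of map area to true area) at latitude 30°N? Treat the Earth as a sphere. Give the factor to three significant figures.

In the plate carrée (x = Rλ, y = Rφ), meridians are true-scale (h = 1) and parallels are stretched by k = sec φ.
Areal scale = h·k = 1 × sec φ; at 30°, h = 1.000, k = 1.155, so h·k = 1.155.

1.15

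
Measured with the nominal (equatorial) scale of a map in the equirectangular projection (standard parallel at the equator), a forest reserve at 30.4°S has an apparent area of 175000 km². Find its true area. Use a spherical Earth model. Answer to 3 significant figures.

In the plate carrée (x = Rλ, y = Rφ), meridians are true-scale (h = 1) and parallels are stretched by k = sec φ.
Areal scale = h·k = 1 × sec φ; at 30.4°, h = 1.000, k = 1.159, so h·k = 1.159.
True area = apparent / (areal scale) = 175000 / 1.159 ≈ 151000 km².

151000 km²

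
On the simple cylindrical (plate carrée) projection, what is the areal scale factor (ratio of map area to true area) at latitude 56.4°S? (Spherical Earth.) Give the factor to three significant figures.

For the equirectangular projection with φ₀ = 0 (plate carrée), h = 1 along meridians and k = sec φ along parallels.
Areal scale = h·k = 1 × sec φ; at 56.4°, h = 1.000, k = 1.807, so h·k = 1.807.

1.81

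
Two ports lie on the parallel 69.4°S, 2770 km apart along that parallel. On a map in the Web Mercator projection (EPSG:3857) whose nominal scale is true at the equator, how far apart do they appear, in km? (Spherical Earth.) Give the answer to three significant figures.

7870 km

For Mercator, h = k = sec φ (a conformal cylindrical projection has a single point scale, 1/cos φ).
Along the parallel, k = sec 69.4° = 1/0.3518 = 2.842.
Map distance = 2770 × 2.842 ≈ 7870 km.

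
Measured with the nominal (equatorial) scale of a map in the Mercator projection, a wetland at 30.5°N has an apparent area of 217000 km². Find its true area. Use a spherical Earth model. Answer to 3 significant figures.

For Mercator, h = k = sec φ (a conformal cylindrical projection has a single point scale, 1/cos φ).
Areal scale = k² = sec²φ = 1/cos²(30.5°) = 1/0.8616² = 1.347.
True area = apparent / (areal scale) = 217000 / 1.347 ≈ 161000 km².

161000 km²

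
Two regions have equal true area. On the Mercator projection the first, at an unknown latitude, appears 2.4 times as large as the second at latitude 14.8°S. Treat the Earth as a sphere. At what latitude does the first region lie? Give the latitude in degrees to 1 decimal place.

For equal true areas on Mercator, apparent areas scale as sec²φ, so the ratio is cos²φ₂ / cos²φ₁.
cos²φ₂ / cos²φ₁ = 2.4  ⇒  cos φ₁ = cos 14.8° / √2.4 = 0.9668/1.549 = 0.6241.
φ₁ = arccos(0.6241) ≈ 51.4°.

51.4°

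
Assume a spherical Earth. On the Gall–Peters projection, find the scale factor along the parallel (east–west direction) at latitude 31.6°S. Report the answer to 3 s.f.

Gall–Peters is a cylindrical equal-area projection with standard parallels at ±45°. For cylindrical equal-area with standard parallel φ₀, h = cos φ / cos φ₀ and k = cos φ₀ / cos φ, so h·k = 1.
k = cos 45° / cos 31.6° = 0.7071/0.8517 = 0.8302.

0.830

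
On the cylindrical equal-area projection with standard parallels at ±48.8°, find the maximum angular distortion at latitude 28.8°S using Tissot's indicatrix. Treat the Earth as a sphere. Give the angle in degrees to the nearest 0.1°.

For cylindrical equal-area with standard parallel φ₀, h = cos φ / cos φ₀ and k = cos φ₀ / cos φ, so h·k = 1.
At 28.8°: h = 1.330, k = 0.7517; principal scales a = 1.330, b = 0.7517.
sin(ω/2) = (a − b)/(a + b) = 0.5787/2.082 = 0.2780, so ω = 2 arcsin(0.2780) ≈ 32.3°.

32.3°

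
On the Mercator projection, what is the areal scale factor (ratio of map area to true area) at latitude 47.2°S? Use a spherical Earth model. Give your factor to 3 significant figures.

2.17

The Mercator projection is conformal; its linear scale factor is the same in every direction and equals sec φ = 1/cos φ.
Areal scale = k² = sec²φ = 1/cos²(47.2°) = 1/0.6794² = 2.166.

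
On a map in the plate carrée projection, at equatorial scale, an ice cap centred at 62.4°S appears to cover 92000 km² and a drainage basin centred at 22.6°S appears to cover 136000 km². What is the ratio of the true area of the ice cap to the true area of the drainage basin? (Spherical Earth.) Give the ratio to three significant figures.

0.339

On the plate carrée, areal scale = h·k = 1 × sec φ, so true area = apparent × cos φ.
True area of ice cap: 92000 × cos(62.4°) = 92000 × 0.4633 = 42620 km².
True area of drainage basin: 136000 × cos(22.6°) = 136000 × 0.9232 = 125600 km².
Ratio = 42620 / 125600 ≈ 0.339.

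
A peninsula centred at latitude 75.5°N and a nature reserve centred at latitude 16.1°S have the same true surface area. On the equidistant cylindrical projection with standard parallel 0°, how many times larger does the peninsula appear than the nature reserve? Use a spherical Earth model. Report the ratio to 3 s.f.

3.84

In the plate carrée (x = Rλ, y = Rφ), meridians are true-scale (h = 1) and parallels are stretched by k = sec φ.
Areal scale at 75.5°: h·k = 1.000 × 3.994 = 3.994.
Areal scale at 16.1°: h·k = 1.000 × 1.041 = 1.041.
Ratio = 3.994/1.041 ≈ 3.84.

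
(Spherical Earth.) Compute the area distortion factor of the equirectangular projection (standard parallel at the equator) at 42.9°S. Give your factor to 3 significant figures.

1.37

In the plate carrée (x = Rλ, y = Rφ), meridians are true-scale (h = 1) and parallels are stretched by k = sec φ.
Areal scale = h·k = 1 × sec φ; at 42.9°, h = 1.000, k = 1.365, so h·k = 1.365.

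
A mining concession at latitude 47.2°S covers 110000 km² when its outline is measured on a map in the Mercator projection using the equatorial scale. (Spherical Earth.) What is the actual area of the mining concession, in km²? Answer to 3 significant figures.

The Mercator projection is conformal; its linear scale factor is the same in every direction and equals sec φ = 1/cos φ.
Areal scale = k² = sec²φ = 1/cos²(47.2°) = 1/0.6794² = 2.166.
True area = apparent / (areal scale) = 110000 / 2.166 ≈ 50800 km².

50800 km²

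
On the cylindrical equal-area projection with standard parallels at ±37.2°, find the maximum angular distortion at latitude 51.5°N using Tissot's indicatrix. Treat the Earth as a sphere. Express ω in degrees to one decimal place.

28.0°

For cylindrical equal-area with standard parallel φ₀, h = cos φ / cos φ₀ and k = cos φ₀ / cos φ, so h·k = 1.
At 51.5°: h = 0.7815, k = 1.280; principal scales a = 1.280, b = 0.7815.
sin(ω/2) = (a − b)/(a + b) = 0.4980/2.061 = 0.2416, so ω = 2 arcsin(0.2416) ≈ 28.0°.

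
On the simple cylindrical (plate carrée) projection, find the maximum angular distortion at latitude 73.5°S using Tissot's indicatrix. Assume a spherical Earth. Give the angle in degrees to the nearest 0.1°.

Plate carrée maps x = Rλ, y = Rφ. The meridian scale is h = 1 and the parallel scale is k = 1/cos φ = sec φ.
At 73.5°: h = 1.000, k = 3.521; principal scales a = 3.521, b = 1.000.
sin(ω/2) = (a − b)/(a + b) = 2.521/4.521 = 0.5576, so ω = 2 arcsin(0.5576) ≈ 67.8°.

67.8°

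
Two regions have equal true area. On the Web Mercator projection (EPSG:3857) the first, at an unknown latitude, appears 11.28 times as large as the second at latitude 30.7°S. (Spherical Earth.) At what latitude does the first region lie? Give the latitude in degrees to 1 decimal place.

On Mercator, (apparent₁)/(apparent₂) = sec²φ₁ / sec²φ₂ when true areas are equal.
cos²φ₂ / cos²φ₁ = 11.28  ⇒  cos φ₁ = cos 30.7° / √11.28 = 0.8599/3.359 = 0.2560.
φ₁ = arccos(0.2560) ≈ 75.2°.

75.2°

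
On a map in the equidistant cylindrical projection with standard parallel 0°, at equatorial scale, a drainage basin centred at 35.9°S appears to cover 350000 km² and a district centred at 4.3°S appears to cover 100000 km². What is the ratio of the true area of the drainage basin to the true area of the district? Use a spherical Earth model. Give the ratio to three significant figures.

2.84

Plate carrée has h = 1 and k = sec φ, giving areal scale sec φ; true area = (apparent area) · cos φ.
True area of drainage basin: 350000 × cos(35.9°) = 350000 × 0.8100 = 283500 km².
True area of district: 100000 × cos(4.3°) = 100000 × 0.9972 = 99720 km².
Ratio = 283500 / 99720 ≈ 2.84.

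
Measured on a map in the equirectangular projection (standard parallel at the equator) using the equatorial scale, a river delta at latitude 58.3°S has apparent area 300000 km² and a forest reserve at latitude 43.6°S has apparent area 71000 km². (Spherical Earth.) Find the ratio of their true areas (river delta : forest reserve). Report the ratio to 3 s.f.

Plate carrée has h = 1 and k = sec φ, giving areal scale sec φ; true area = (apparent area) · cos φ.
True area of river delta: 300000 × cos(58.3°) = 300000 × 0.5255 = 157600 km².
True area of forest reserve: 71000 × cos(43.6°) = 71000 × 0.7242 = 51420 km².
Ratio = 157600 / 51420 ≈ 3.07.

3.07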